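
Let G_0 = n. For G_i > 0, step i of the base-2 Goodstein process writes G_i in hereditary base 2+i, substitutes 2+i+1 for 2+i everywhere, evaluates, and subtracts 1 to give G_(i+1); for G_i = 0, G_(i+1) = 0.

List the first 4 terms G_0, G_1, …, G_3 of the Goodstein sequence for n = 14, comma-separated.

14, 110, 1281, 18750

(0) 14|_2 = 2^(2 + 1) + 2^2 + 2 ↦ 3^(3 + 1) + 3^3 + 3|_3 = 111 ⇒ 110
(1) 110|_3 = 3^(3 + 1) + 3^3 + 2 ↦ 4^(4 + 1) + 4^4 + 2|_4 = 1282 ⇒ 1281
(2) 1281|_4 = 4^(4 + 1) + 4^4 + 1 ↦ 5^(5 + 1) + 5^5 + 1|_5 = 18751 ⇒ 18750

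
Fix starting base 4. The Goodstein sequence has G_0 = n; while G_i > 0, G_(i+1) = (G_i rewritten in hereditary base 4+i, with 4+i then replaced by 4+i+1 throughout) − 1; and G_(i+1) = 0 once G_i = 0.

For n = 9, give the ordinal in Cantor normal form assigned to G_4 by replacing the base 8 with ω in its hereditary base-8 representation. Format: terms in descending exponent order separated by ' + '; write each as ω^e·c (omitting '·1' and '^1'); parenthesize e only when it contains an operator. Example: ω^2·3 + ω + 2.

ω + 3

[0] 9 ≡ 2·4 + 1 (base 4). Lift 5: 11. −1: 10.
[1] 10 ≡ 2·5 (base 5). Lift 6: 12. −1: 11.
[2] 11 ≡ 6 + 5 (base 6). Lift 7: 12. −1: 11.
[3] 11 ≡ 7 + 4 (base 7). Lift 8: 12. −1: 11.
[4] 11 ≡ 8 + 3 (base 8). Lift 9: 12. −1: 11.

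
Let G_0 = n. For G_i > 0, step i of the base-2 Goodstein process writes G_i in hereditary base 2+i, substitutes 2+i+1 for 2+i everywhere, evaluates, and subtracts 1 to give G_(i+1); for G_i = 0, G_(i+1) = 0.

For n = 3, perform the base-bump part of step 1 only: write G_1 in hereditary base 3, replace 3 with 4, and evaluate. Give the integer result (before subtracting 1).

[0] 3 ≡ 2 + 1 (base 2). Lift 3: 4. −1: 3.
[1] 3 ≡ 3 (base 3). Lift 4: 4. −1: 3.

4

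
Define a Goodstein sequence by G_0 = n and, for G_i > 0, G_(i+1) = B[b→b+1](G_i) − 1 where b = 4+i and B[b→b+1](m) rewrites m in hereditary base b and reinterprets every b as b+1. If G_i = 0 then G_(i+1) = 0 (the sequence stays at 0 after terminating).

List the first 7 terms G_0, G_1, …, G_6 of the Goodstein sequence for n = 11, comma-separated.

G_0 = 11. HB_4(11) = 2·4 + 3. Bump = 13. G_1 = 12.
G_1 = 12. HB_5(12) = 2·5 + 2. Bump = 14. G_2 = 13.
G_2 = 13. HB_6(13) = 2·6 + 1. Bump = 15. G_3 = 14.
G_3 = 14. HB_7(14) = 2·7. Bump = 16. G_4 = 15.
G_4 = 15. HB_8(15) = 8 + 7. Bump = 16. G_5 = 15.
G_5 = 15. HB_9(15) = 9 + 6. Bump = 16. G_6 = 15.

11, 12, 13, 14, 15, 15, 15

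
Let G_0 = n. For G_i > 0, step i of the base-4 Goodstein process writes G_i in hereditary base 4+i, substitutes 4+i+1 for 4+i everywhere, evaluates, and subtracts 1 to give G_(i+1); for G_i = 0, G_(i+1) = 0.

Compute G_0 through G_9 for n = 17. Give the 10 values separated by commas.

17, 25, 35, 39, 43, 47, 51, 55, 59, 62

(0) 17|_4 = 4^2 + 1 ↦ 5^2 + 1|_5 = 26 ⇒ 25
(1) 25|_5 = 5^2 ↦ 6^2|_6 = 36 ⇒ 35
(2) 35|_6 = 5·6 + 5 ↦ 5·7 + 5|_7 = 40 ⇒ 39
(3) 39|_7 = 5·7 + 4 ↦ 5·8 + 4|_8 = 44 ⇒ 43
(4) 43|_8 = 5·8 + 3 ↦ 5·9 + 3|_9 = 48 ⇒ 47
(5) 47|_9 = 5·9 + 2 ↦ 5·10 + 2|_10 = 52 ⇒ 51
(6) 51|_10 = 5·10 + 1 ↦ 5·11 + 1|_11 = 56 ⇒ 55
(7) 55|_11 = 5·11 ↦ 5·12|_12 = 60 ⇒ 59
(8) 59|_12 = 4·12 + 11 ↦ 4·13 + 11|_13 = 63 ⇒ 62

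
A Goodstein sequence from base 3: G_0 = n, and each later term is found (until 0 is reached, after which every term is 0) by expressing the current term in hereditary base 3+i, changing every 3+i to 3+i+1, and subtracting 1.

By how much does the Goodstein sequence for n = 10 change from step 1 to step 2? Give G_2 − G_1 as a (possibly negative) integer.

i=0: 10 = 3^2 + 1 (b=3); 3→4: 4^2 + 1 = 17; 17−1 = 16
i=1: 16 = 4^2 (b=4); 4→5: 5^2 = 25; 25−1 = 24

8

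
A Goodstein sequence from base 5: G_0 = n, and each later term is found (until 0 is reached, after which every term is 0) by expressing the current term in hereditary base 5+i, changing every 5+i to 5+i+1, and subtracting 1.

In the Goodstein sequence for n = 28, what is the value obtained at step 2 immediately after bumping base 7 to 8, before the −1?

G_0 = 28. HB_5(28) = 5^2 + 3. Bump = 39. G_1 = 38.
G_1 = 38. HB_6(38) = 6^2 + 2. Bump = 51. G_2 = 50.
G_2 = 50. HB_7(50) = 7^2 + 1. Bump = 65. G_3 = 64.

65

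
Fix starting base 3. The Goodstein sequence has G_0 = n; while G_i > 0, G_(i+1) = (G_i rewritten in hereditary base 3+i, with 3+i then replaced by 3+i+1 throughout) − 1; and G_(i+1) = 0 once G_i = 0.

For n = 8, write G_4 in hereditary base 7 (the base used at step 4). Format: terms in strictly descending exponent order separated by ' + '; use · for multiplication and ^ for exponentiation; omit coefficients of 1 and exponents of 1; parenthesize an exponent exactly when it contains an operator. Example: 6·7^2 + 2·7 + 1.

G_0 = 8. HB_3(8) = 2·3 + 2. Bump = 10. G_1 = 9.
G_1 = 9. HB_4(9) = 2·4 + 1. Bump = 11. G_2 = 10.
G_2 = 10. HB_5(10) = 2·5. Bump = 12. G_3 = 11.
G_3 = 11. HB_6(11) = 6 + 5. Bump = 12. G_4 = 11.

7 + 4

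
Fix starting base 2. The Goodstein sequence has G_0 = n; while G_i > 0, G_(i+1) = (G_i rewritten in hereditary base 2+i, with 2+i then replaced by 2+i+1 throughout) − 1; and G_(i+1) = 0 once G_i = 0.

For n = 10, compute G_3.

15625

i=0: 10 = 2^(2 + 1) + 2 (b=2); 2→3: 3^(3 + 1) + 3 = 84; 84−1 = 83
i=1: 83 = 3^(3 + 1) + 2 (b=3); 3→4: 4^(4 + 1) + 2 = 1026; 1026−1 = 1025
i=2: 1025 = 4^(4 + 1) + 1 (b=4); 4→5: 5^(5 + 1) + 1 = 15626; 15626−1 = 15625
i=3: 15625 = 5^(5 + 1) (b=5); 5→6: 6^(6 + 1) = 279936; 279936−1 = 279935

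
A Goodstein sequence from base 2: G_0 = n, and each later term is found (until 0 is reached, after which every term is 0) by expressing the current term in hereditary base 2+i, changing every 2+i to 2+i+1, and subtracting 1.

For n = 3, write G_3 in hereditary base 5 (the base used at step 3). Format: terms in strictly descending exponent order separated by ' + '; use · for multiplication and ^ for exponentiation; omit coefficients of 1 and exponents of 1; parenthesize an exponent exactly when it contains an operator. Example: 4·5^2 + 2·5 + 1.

2

step 0: 3 = 2 + 1; sub 3 for 2: 3 + 1; = 4; G_1 = 4−1 = 3
step 1: 3 = 3; sub 4 for 3: 4; = 4; G_2 = 4−1 = 3
step 2: 3 = 3; sub 5 for 4: 3; = 3; G_3 = 3−1 = 2
step 3: 2 = 2; sub 6 for 5: 2; = 2; G_4 = 2−1 = 1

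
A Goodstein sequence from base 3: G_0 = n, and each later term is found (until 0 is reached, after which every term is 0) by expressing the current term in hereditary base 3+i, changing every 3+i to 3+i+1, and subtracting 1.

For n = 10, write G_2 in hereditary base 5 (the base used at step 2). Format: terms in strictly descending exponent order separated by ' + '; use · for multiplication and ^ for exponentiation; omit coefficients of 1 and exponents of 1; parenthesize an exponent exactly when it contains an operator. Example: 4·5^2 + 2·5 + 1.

4·5 + 4

base 3: 10 = 3^2 + 1; at 4: 4^2 + 1 = 17; next = 16
base 4: 16 = 4^2; at 5: 5^2 = 25; next = 24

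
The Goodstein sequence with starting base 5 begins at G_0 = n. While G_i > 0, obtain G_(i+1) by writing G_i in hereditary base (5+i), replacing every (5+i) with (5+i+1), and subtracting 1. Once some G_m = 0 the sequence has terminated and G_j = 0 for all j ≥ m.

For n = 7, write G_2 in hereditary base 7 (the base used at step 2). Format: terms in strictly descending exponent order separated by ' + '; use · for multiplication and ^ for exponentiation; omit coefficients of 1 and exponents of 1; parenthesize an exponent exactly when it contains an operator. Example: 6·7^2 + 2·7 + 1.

7

G_0=7  [base 5] 5 + 2  →[5↦6]→  6 + 2 = 8  −1 ⇒ G_1=7
G_1=7  [base 6] 6 + 1  →[6↦7]→  7 + 1 = 8  −1 ⇒ G_2=7
G_2=7  [base 7] 7  →[7↦8]→  8 = 8  −1 ⇒ G_3=7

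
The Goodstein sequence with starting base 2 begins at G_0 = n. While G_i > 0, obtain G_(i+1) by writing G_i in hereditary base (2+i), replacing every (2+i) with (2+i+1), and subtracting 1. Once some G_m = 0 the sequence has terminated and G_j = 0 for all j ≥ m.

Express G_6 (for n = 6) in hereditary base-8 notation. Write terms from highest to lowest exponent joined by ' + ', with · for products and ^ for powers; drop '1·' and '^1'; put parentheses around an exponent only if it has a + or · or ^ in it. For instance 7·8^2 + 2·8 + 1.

5·8^5 + 5·8^4 + 5·8^3 + 5·8^2 + 5·8 + 3

(0) 6|_2 = 2^2 + 2 ↦ 3^3 + 3|_3 = 30 ⇒ 29
(1) 29|_3 = 3^3 + 2 ↦ 4^4 + 2|_4 = 258 ⇒ 257
(2) 257|_4 = 4^4 + 1 ↦ 5^5 + 1|_5 = 3126 ⇒ 3125
(3) 3125|_5 = 5^5 ↦ 6^6|_6 = 46656 ⇒ 46655
(4) 46655|_6 = 5·6^5 + 5·6^4 + 5·6^3 + 5·6^2 + 5·6 + 5 ↦ 5·7^5 + 5·7^4 + 5·7^3 + 5·7^2 + 5·7 + 5|_7 = 98040 ⇒ 98039
(5) 98039|_7 = 5·7^5 + 5·7^4 + 5·7^3 + 5·7^2 + 5·7 + 4 ↦ 5·8^5 + 5·8^4 + 5·8^3 + 5·8^2 + 5·8 + 4|_8 = 187244 ⇒ 187243
(6) 187243|_8 = 5·8^5 + 5·8^4 + 5·8^3 + 5·8^2 + 5·8 + 3 ↦ 5·9^5 + 5·9^4 + 5·9^3 + 5·9^2 + 5·9 + 3|_9 = 332148 ⇒ 332147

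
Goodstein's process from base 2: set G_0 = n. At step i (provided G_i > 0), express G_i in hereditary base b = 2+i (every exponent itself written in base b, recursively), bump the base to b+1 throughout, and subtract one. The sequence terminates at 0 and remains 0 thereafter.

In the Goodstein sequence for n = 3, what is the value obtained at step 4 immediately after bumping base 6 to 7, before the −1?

[0] 3 ≡ 2 + 1 (base 2). Lift 3: 4. −1: 3.
[1] 3 ≡ 3 (base 3). Lift 4: 4. −1: 3.
[2] 3 ≡ 3 (base 4). Lift 5: 3. −1: 2.
[3] 2 ≡ 2 (base 5). Lift 6: 2. −1: 1.

1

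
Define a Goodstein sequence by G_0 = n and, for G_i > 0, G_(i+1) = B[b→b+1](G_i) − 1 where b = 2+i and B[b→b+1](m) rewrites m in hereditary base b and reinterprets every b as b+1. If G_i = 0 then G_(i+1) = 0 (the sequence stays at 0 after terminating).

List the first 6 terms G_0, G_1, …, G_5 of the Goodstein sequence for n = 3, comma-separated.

step 0: 3 = 2 + 1; sub 3 for 2: 3 + 1; = 4; G_1 = 4−1 = 3
step 1: 3 = 3; sub 4 for 3: 4; = 4; G_2 = 4−1 = 3
step 2: 3 = 3; sub 5 for 4: 3; = 3; G_3 = 3−1 = 2
step 3: 2 = 2; sub 6 for 5: 2; = 2; G_4 = 2−1 = 1
step 4: 1 = 1; sub 7 for 6: 1; = 1; G_5 = 1−1 = 0

3, 3, 3, 2, 1, 0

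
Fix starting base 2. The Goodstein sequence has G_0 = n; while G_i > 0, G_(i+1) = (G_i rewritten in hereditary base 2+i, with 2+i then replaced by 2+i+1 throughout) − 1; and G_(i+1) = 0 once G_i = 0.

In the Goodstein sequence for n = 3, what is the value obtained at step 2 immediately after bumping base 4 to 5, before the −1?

[0] 3 ≡ 2 + 1 (base 2). Lift 3: 4. −1: 3.
[1] 3 ≡ 3 (base 3). Lift 4: 4. −1: 3.
[2] 3 ≡ 3 (base 4). Lift 5: 3. −1: 2.

3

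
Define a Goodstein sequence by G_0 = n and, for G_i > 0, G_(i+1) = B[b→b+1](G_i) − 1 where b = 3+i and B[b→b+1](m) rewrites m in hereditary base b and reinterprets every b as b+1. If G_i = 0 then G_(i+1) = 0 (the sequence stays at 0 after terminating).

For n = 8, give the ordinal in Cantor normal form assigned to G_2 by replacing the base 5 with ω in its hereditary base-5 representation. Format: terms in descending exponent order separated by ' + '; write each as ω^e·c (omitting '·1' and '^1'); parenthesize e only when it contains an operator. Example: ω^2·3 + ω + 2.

ω·2

i=0: 8 = 2·3 + 2 (b=3); 3→4: 2·4 + 2 = 10; 10−1 = 9
i=1: 9 = 2·4 + 1 (b=4); 4→5: 2·5 + 1 = 11; 11−1 = 10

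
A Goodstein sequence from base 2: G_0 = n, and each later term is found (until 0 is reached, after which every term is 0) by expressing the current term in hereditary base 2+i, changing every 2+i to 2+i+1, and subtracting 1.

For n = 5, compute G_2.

(0) 5|_2 = 2^2 + 1 ↦ 3^3 + 1|_3 = 28 ⇒ 27
(1) 27|_3 = 3^3 ↦ 4^4|_4 = 256 ⇒ 255
(2) 255|_4 = 3·4^3 + 3·4^2 + 3·4 + 3 ↦ 3·5^3 + 3·5^2 + 3·5 + 3|_5 = 468 ⇒ 467

255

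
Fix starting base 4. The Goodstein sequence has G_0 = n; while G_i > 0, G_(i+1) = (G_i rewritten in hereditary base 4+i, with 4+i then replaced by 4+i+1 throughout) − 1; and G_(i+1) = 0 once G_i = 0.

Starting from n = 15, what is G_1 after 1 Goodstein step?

[0] 15 ≡ 3·4 + 3 (base 4). Lift 5: 18. −1: 17.
[1] 17 ≡ 3·5 + 2 (base 5). Lift 6: 20. −1: 19.

17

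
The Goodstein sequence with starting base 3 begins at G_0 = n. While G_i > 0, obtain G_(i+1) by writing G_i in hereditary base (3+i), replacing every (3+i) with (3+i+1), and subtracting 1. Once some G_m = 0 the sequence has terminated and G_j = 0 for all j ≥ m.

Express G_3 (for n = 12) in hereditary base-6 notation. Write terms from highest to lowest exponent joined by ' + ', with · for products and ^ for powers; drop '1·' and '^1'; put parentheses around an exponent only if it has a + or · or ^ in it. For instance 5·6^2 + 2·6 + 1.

[0] 12 ≡ 3^2 + 3 (base 3). Lift 4: 20. −1: 19.
[1] 19 ≡ 4^2 + 3 (base 4). Lift 5: 28. −1: 27.
[2] 27 ≡ 5^2 + 2 (base 5). Lift 6: 38. −1: 37.
[3] 37 ≡ 6^2 + 1 (base 6). Lift 7: 50. −1: 49.

6^2 + 1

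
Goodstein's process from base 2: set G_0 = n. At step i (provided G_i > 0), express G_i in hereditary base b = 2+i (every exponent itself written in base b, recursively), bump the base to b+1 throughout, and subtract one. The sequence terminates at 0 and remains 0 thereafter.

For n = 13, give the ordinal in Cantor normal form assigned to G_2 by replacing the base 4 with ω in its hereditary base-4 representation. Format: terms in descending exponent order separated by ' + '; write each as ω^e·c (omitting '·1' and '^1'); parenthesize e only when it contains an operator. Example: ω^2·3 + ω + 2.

ω^(ω + 1) + ω^3·3 + ω^2·3 + ω·3 + 3

base 2: 13 = 2^(2 + 1) + 2^2 + 1; at 3: 3^(3 + 1) + 3^3 + 1 = 109; next = 108
base 3: 108 = 3^(3 + 1) + 3^3; at 4: 4^(4 + 1) + 4^4 = 1280; next = 1279
base 4: 1279 = 4^(4 + 1) + 3·4^3 + 3·4^2 + 3·4 + 3; at 5: 5^(5 + 1) + 3·5^3 + 3·5^2 + 3·5 + 3 = 16093; next = 16092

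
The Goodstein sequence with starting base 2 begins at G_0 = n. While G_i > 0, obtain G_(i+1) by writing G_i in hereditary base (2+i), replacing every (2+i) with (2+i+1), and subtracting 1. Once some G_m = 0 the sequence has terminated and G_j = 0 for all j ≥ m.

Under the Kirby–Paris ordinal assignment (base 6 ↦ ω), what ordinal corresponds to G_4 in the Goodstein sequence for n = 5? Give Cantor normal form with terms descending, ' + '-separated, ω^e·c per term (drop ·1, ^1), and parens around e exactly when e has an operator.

i=0: 5 = 2^2 + 1 (b=2); 2→3: 3^3 + 1 = 28; 28−1 = 27
i=1: 27 = 3^3 (b=3); 3→4: 4^4 = 256; 256−1 = 255
i=2: 255 = 3·4^3 + 3·4^2 + 3·4 + 3 (b=4); 4→5: 3·5^3 + 3·5^2 + 3·5 + 3 = 468; 468−1 = 467
i=3: 467 = 3·5^3 + 3·5^2 + 3·5 + 2 (b=5); 5→6: 3·6^3 + 3·6^2 + 3·6 + 2 = 776; 776−1 = 775
i=4: 775 = 3·6^3 + 3·6^2 + 3·6 + 1 (b=6); 6→7: 3·7^3 + 3·7^2 + 3·7 + 1 = 1198; 1198−1 = 1197

ω^3·3 + ω^2·3 + ω·3 + 1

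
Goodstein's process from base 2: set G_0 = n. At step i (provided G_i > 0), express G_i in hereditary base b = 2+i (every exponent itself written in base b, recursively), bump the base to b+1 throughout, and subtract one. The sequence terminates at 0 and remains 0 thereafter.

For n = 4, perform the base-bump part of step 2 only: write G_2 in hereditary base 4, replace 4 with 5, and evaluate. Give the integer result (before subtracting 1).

base 2: 4 = 2^2; at 3: 3^3 = 27; next = 26
base 3: 26 = 2·3^2 + 2·3 + 2; at 4: 2·4^2 + 2·4 + 2 = 42; next = 41

61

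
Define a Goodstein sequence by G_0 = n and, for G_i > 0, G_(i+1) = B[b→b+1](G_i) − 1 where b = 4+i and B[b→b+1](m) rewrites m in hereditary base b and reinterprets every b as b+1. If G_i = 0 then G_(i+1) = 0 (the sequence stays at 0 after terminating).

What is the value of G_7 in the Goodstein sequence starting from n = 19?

[0] 19 ≡ 4^2 + 3 (base 4). Lift 5: 28. −1: 27.
[1] 27 ≡ 5^2 + 2 (base 5). Lift 6: 38. −1: 37.
[2] 37 ≡ 6^2 + 1 (base 6). Lift 7: 50. −1: 49.
[3] 49 ≡ 7^2 (base 7). Lift 8: 64. −1: 63.
[4] 63 ≡ 7·8 + 7 (base 8). Lift 9: 70. −1: 69.
[5] 69 ≡ 7·9 + 6 (base 9). Lift 10: 76. −1: 75.
[6] 75 ≡ 7·10 + 5 (base 10). Lift 11: 82. −1: 81.
[7] 81 ≡ 7·11 + 4 (base 11). Lift 12: 88. −1: 87.

81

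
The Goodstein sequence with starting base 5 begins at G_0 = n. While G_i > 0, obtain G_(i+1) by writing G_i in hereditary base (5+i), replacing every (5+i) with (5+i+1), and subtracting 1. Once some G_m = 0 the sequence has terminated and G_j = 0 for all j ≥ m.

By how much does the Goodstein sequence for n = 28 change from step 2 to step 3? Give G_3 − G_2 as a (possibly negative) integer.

14

G_0 = 28. HB_5(28) = 5^2 + 3. Bump = 39. G_1 = 38.
G_1 = 38. HB_6(38) = 6^2 + 2. Bump = 51. G_2 = 50.
G_2 = 50. HB_7(50) = 7^2 + 1. Bump = 65. G_3 = 64.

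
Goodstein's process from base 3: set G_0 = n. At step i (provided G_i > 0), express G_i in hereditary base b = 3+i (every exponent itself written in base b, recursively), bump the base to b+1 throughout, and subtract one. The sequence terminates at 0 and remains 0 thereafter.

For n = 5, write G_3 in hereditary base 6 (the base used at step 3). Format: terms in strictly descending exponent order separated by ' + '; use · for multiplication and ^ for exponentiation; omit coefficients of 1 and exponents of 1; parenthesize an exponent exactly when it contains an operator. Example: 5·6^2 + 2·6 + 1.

[0] 5 ≡ 3 + 2 (base 3). Lift 4: 6. −1: 5.
[1] 5 ≡ 4 + 1 (base 4). Lift 5: 6. −1: 5.
[2] 5 ≡ 5 (base 5). Lift 6: 6. −1: 5.

5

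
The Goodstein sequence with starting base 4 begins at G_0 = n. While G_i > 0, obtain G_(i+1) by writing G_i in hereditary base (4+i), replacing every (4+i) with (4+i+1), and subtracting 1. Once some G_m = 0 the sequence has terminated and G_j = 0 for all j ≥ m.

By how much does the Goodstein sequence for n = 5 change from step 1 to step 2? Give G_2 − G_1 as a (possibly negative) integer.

step 0: 5 = 4 + 1; sub 5 for 4: 5 + 1; = 6; G_1 = 6−1 = 5
step 1: 5 = 5; sub 6 for 5: 6; = 6; G_2 = 6−1 = 5

0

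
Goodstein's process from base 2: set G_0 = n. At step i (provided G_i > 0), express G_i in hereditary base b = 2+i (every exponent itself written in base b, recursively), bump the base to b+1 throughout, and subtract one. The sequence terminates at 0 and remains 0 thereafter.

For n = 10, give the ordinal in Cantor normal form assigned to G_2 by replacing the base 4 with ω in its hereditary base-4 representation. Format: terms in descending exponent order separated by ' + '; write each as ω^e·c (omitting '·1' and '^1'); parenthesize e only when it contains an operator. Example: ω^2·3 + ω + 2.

[0] 10 ≡ 2^(2 + 1) + 2 (base 2). Lift 3: 84. −1: 83.
[1] 83 ≡ 3^(3 + 1) + 2 (base 3). Lift 4: 1026. −1: 1025.
[2] 1025 ≡ 4^(4 + 1) + 1 (base 4). Lift 5: 15626. −1: 15625.

ω^(ω + 1) + 1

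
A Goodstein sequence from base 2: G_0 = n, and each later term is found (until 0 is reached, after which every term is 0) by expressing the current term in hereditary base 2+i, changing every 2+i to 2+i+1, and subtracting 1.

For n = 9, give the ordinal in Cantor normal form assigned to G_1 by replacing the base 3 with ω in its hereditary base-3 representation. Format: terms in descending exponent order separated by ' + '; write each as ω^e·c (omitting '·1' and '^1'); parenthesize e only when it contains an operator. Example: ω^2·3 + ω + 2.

step 0: 9 = 2^(2 + 1) + 1; sub 3 for 2: 3^(3 + 1) + 1; = 82; G_1 = 82−1 = 81
step 1: 81 = 3^(3 + 1); sub 4 for 3: 4^(4 + 1); = 1024; G_2 = 1024−1 = 1023

ω^(ω + 1)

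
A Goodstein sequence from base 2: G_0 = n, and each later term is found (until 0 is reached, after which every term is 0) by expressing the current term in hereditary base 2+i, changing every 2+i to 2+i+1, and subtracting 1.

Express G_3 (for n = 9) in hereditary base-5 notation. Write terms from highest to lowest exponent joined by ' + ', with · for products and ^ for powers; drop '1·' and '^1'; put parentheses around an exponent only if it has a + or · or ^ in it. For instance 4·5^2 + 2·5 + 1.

9 —HB2→ 2^(2 + 1) + 1 —bump→ 3^(3 + 1) + 1 = 82 —(−1)→ 81
81 —HB3→ 3^(3 + 1) —bump→ 4^(4 + 1) = 1024 —(−1)→ 1023
1023 —HB4→ 3·4^4 + 3·4^3 + 3·4^2 + 3·4 + 3 —bump→ 3·5^5 + 3·5^3 + 3·5^2 + 3·5 + 3 = 9843 —(−1)→ 9842
9842 —HB5→ 3·5^5 + 3·5^3 + 3·5^2 + 3·5 + 2 —bump→ 3·6^6 + 3·6^3 + 3·6^2 + 3·6 + 2 = 140744 —(−1)→ 140743

3·5^5 + 3·5^3 + 3·5^2 + 3·5 + 2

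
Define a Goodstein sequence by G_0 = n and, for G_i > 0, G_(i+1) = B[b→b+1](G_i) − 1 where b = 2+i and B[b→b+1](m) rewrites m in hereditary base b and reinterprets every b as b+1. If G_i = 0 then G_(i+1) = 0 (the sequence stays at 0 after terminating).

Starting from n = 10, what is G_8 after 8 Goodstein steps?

i=0: 10 = 2^(2 + 1) + 2 (b=2); 2→3: 3^(3 + 1) + 3 = 84; 84−1 = 83
i=1: 83 = 3^(3 + 1) + 2 (b=3); 3→4: 4^(4 + 1) + 2 = 1026; 1026−1 = 1025
i=2: 1025 = 4^(4 + 1) + 1 (b=4); 4→5: 5^(5 + 1) + 1 = 15626; 15626−1 = 15625
i=3: 15625 = 5^(5 + 1) (b=5); 5→6: 6^(6 + 1) = 279936; 279936−1 = 279935
i=4: 279935 = 5·6^6 + 5·6^5 + 5·6^4 + 5·6^3 + 5·6^2 + 5·6 + 5 (b=6); 6→7: 5·7^7 + 5·7^5 + 5·7^4 + 5·7^3 + 5·7^2 + 5·7 + 5 = 4215755; 4215755−1 = 4215754
i=5: 4215754 = 5·7^7 + 5·7^5 + 5·7^4 + 5·7^3 + 5·7^2 + 5·7 + 4 (b=7); 7→8: 5·8^8 + 5·8^5 + 5·8^4 + 5·8^3 + 5·8^2 + 5·8 + 4 = 84073324; 84073324−1 = 84073323
i=6: 84073323 = 5·8^8 + 5·8^5 + 5·8^4 + 5·8^3 + 5·8^2 + 5·8 + 3 (b=8); 8→9: 5·9^9 + 5·9^5 + 5·9^4 + 5·9^3 + 5·9^2 + 5·9 + 3 = 1937434593; 1937434593−1 = 1937434592
i=7: 1937434592 = 5·9^9 + 5·9^5 + 5·9^4 + 5·9^3 + 5·9^2 + 5·9 + 2 (b=9); 9→10: 5·10^10 + 5·10^5 + 5·10^4 + 5·10^3 + 5·10^2 + 5·10 + 2 = 50000555552; 50000555552−1 = 50000555551

50000555551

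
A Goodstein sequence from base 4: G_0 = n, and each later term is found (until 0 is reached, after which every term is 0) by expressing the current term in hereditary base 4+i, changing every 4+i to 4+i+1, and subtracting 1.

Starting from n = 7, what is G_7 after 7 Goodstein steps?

G_0=7  [base 4] 4 + 3  →[4↦5]→  5 + 3 = 8  −1 ⇒ G_1=7
G_1=7  [base 5] 5 + 2  →[5↦6]→  6 + 2 = 8  −1 ⇒ G_2=7
G_2=7  [base 6] 6 + 1  →[6↦7]→  7 + 1 = 8  −1 ⇒ G_3=7
G_3=7  [base 7] 7  →[7↦8]→  8 = 8  −1 ⇒ G_4=7
G_4=7  [base 8] 7  →[8↦9]→  7 = 7  −1 ⇒ G_5=6
G_5=6  [base 9] 6  →[9↦10]→  6 = 6  −1 ⇒ G_6=5
G_6=5  [base 10] 5  →[10↦11]→  5 = 5  −1 ⇒ G_7=4
G_7=4  [base 11] 4  →[11↦12]→  4 = 4  −1 ⇒ G_8=3

4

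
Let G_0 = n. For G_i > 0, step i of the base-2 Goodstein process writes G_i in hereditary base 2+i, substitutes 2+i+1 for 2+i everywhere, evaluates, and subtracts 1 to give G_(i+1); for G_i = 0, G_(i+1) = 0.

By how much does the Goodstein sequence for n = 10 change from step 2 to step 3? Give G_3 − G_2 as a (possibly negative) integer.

14600

step 0: 10 = 2^(2 + 1) + 2; sub 3 for 2: 3^(3 + 1) + 3; = 84; G_1 = 84−1 = 83
step 1: 83 = 3^(3 + 1) + 2; sub 4 for 3: 4^(4 + 1) + 2; = 1026; G_2 = 1026−1 = 1025
step 2: 1025 = 4^(4 + 1) + 1; sub 5 for 4: 5^(5 + 1) + 1; = 15626; G_3 = 15626−1 = 15625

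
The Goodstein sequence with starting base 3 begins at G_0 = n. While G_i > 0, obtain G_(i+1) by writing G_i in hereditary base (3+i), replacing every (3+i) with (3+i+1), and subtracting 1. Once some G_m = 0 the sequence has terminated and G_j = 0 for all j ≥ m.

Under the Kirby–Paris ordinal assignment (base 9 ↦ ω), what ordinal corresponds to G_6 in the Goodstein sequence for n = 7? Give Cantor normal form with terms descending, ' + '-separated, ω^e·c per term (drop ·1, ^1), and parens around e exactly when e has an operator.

ω

step 0: 7 = 2·3 + 1; sub 4 for 3: 2·4 + 1; = 9; G_1 = 9−1 = 8
step 1: 8 = 2·4; sub 5 for 4: 2·5; = 10; G_2 = 10−1 = 9
step 2: 9 = 5 + 4; sub 6 for 5: 6 + 4; = 10; G_3 = 10−1 = 9
step 3: 9 = 6 + 3; sub 7 for 6: 7 + 3; = 10; G_4 = 10−1 = 9
step 4: 9 = 7 + 2; sub 8 for 7: 8 + 2; = 10; G_5 = 10−1 = 9
step 5: 9 = 8 + 1; sub 9 for 8: 9 + 1; = 10; G_6 = 10−1 = 9
step 6: 9 = 9; sub 10 for 9: 10; = 10; G_7 = 10−1 = 9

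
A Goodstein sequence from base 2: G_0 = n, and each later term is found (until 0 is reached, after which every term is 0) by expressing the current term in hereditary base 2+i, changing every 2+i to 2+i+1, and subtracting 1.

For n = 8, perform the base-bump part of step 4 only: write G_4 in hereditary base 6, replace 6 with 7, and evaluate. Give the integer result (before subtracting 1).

G_0=8  [base 2] 2^(2 + 1)  →[2↦3]→  3^(3 + 1) = 81  −1 ⇒ G_1=80
G_1=80  [base 3] 2·3^3 + 2·3^2 + 2·3 + 2  →[3↦4]→  2·4^4 + 2·4^2 + 2·4 + 2 = 554  −1 ⇒ G_2=553
G_2=553  [base 4] 2·4^4 + 2·4^2 + 2·4 + 1  →[4↦5]→  2·5^5 + 2·5^2 + 2·5 + 1 = 6311  −1 ⇒ G_3=6310
G_3=6310  [base 5] 2·5^5 + 2·5^2 + 2·5  →[5↦6]→  2·6^6 + 2·6^2 + 2·6 = 93396  −1 ⇒ G_4=93395

1647196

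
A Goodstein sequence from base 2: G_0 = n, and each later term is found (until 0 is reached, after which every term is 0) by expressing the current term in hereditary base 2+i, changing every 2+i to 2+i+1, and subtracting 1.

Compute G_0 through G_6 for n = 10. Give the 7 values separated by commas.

10, 83, 1025, 15625, 279935, 4215754, 84073323

step 0: 10 = 2^(2 + 1) + 2; sub 3 for 2: 3^(3 + 1) + 3; = 84; G_1 = 84−1 = 83
step 1: 83 = 3^(3 + 1) + 2; sub 4 for 3: 4^(4 + 1) + 2; = 1026; G_2 = 1026−1 = 1025
step 2: 1025 = 4^(4 + 1) + 1; sub 5 for 4: 5^(5 + 1) + 1; = 15626; G_3 = 15626−1 = 15625
step 3: 15625 = 5^(5 + 1); sub 6 for 5: 6^(6 + 1); = 279936; G_4 = 279936−1 = 279935
step 4: 279935 = 5·6^6 + 5·6^5 + 5·6^4 + 5·6^3 + 5·6^2 + 5·6 + 5; sub 7 for 6: 5·7^7 + 5·7^5 + 5·7^4 + 5·7^3 + 5·7^2 + 5·7 + 5; = 4215755; G_5 = 4215755−1 = 4215754
step 5: 4215754 = 5·7^7 + 5·7^5 + 5·7^4 + 5·7^3 + 5·7^2 + 5·7 + 4; sub 8 for 7: 5·8^8 + 5·8^5 + 5·8^4 + 5·8^3 + 5·8^2 + 5·8 + 4; = 84073324; G_6 = 84073324−1 = 84073323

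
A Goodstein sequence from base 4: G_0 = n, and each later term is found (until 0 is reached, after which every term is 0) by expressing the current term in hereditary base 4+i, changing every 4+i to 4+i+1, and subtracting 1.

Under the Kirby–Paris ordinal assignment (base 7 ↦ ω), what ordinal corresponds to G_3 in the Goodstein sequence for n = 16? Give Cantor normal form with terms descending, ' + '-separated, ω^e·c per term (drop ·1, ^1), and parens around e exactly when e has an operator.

G_0=16  [base 4] 4^2  →[4↦5]→  5^2 = 25  −1 ⇒ G_1=24
G_1=24  [base 5] 4·5 + 4  →[5↦6]→  4·6 + 4 = 28  −1 ⇒ G_2=27
G_2=27  [base 6] 4·6 + 3  →[6↦7]→  4·7 + 3 = 31  −1 ⇒ G_3=30
G_3=30  [base 7] 4·7 + 2  →[7↦8]→  4·8 + 2 = 34  −1 ⇒ G_4=33

ω·4 + 2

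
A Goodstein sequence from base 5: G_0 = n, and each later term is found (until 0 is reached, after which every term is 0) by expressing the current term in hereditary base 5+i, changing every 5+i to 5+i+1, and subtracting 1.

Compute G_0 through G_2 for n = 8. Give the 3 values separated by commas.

G_0=8  [base 5] 5 + 3  →[5↦6]→  6 + 3 = 9  −1 ⇒ G_1=8
G_1=8  [base 6] 6 + 2  →[6↦7]→  7 + 2 = 9  −1 ⇒ G_2=8

8, 8, 8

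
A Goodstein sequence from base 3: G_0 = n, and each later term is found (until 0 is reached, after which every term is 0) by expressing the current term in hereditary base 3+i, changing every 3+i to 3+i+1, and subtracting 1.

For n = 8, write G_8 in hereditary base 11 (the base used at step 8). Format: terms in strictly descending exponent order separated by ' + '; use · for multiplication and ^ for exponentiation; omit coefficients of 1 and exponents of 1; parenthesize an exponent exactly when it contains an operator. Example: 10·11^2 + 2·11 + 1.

i=0: 8 = 2·3 + 2 (b=3); 3→4: 2·4 + 2 = 10; 10−1 = 9
i=1: 9 = 2·4 + 1 (b=4); 4→5: 2·5 + 1 = 11; 11−1 = 10
i=2: 10 = 2·5 (b=5); 5→6: 2·6 = 12; 12−1 = 11
i=3: 11 = 6 + 5 (b=6); 6→7: 7 + 5 = 12; 12−1 = 11
i=4: 11 = 7 + 4 (b=7); 7→8: 8 + 4 = 12; 12−1 = 11
i=5: 11 = 8 + 3 (b=8); 8→9: 9 + 3 = 12; 12−1 = 11
i=6: 11 = 9 + 2 (b=9); 9→10: 10 + 2 = 12; 12−1 = 11
i=7: 11 = 10 + 1 (b=10); 10→11: 11 + 1 = 12; 12−1 = 11

11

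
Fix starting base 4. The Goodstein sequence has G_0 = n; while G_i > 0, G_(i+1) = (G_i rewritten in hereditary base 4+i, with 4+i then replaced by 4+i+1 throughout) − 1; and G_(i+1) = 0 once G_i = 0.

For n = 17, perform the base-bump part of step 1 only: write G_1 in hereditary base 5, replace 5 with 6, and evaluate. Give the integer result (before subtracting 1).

base 4: 17 = 4^2 + 1; at 5: 5^2 + 1 = 26; next = 25
base 5: 25 = 5^2; at 6: 6^2 = 36; next = 35

36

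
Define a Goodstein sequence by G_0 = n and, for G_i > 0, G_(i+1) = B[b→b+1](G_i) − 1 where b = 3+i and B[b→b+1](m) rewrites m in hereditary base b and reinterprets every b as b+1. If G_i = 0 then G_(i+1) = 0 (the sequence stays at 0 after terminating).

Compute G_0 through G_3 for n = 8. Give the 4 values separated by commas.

8, 9, 10, 11

8 —HB3→ 2·3 + 2 —bump→ 2·4 + 2 = 10 —(−1)→ 9
9 —HB4→ 2·4 + 1 —bump→ 2·5 + 1 = 11 —(−1)→ 10
10 —HB5→ 2·5 —bump→ 2·6 = 12 —(−1)→ 11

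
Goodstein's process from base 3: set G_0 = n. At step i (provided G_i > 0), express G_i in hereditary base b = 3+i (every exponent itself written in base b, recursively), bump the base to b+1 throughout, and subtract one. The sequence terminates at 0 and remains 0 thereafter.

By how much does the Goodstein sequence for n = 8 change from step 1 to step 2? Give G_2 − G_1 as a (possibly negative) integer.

G_0=8  [base 3] 2·3 + 2  →[3↦4]→  2·4 + 2 = 10  −1 ⇒ G_1=9
G_1=9  [base 4] 2·4 + 1  →[4↦5]→  2·5 + 1 = 11  −1 ⇒ G_2=10

1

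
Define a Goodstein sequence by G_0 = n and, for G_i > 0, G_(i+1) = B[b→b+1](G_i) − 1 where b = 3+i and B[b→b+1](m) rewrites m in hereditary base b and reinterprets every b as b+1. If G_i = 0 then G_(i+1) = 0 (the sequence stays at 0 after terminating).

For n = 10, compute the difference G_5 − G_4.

3

10 —HB3→ 3^2 + 1 —bump→ 4^2 + 1 = 17 —(−1)→ 16
16 —HB4→ 4^2 —bump→ 5^2 = 25 —(−1)→ 24
24 —HB5→ 4·5 + 4 —bump→ 4·6 + 4 = 28 —(−1)→ 27
27 —HB6→ 4·6 + 3 —bump→ 4·7 + 3 = 31 —(−1)→ 30
30 —HB7→ 4·7 + 2 —bump→ 4·8 + 2 = 34 —(−1)→ 33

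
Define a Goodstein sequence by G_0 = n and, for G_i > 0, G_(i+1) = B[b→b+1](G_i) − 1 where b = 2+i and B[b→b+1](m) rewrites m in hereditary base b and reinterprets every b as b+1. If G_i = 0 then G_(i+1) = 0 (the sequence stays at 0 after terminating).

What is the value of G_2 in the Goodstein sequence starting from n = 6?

[0] 6 ≡ 2^2 + 2 (base 2). Lift 3: 30. −1: 29.
[1] 29 ≡ 3^3 + 2 (base 3). Lift 4: 258. −1: 257.
[2] 257 ≡ 4^4 + 1 (base 4). Lift 5: 3126. −1: 3125.

257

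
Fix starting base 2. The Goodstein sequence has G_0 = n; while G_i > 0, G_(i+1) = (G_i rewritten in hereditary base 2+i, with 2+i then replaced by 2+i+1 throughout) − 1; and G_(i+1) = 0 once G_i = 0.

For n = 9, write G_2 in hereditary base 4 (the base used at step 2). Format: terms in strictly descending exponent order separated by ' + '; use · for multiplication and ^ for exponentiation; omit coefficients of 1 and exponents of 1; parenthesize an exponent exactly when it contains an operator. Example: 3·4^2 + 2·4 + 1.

i=0: 9 = 2^(2 + 1) + 1 (b=2); 2→3: 3^(3 + 1) + 1 = 82; 82−1 = 81
i=1: 81 = 3^(3 + 1) (b=3); 3→4: 4^(4 + 1) = 1024; 1024−1 = 1023
i=2: 1023 = 3·4^4 + 3·4^3 + 3·4^2 + 3·4 + 3 (b=4); 4→5: 3·5^5 + 3·5^3 + 3·5^2 + 3·5 + 3 = 9843; 9843−1 = 9842

3·4^4 + 3·4^3 + 3·4^2 + 3·4 + 3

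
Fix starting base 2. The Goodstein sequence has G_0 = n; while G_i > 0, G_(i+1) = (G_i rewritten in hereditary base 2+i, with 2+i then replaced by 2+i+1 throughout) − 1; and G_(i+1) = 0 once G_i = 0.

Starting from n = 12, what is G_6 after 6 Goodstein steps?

G_0=12  [base 2] 2^(2 + 1) + 2^2  →[2↦3]→  3^(3 + 1) + 3^3 = 108  −1 ⇒ G_1=107
G_1=107  [base 3] 3^(3 + 1) + 2·3^2 + 2·3 + 2  →[3↦4]→  4^(4 + 1) + 2·4^2 + 2·4 + 2 = 1066  −1 ⇒ G_2=1065
G_2=1065  [base 4] 4^(4 + 1) + 2·4^2 + 2·4 + 1  →[4↦5]→  5^(5 + 1) + 2·5^2 + 2·5 + 1 = 15686  −1 ⇒ G_3=15685
G_3=15685  [base 5] 5^(5 + 1) + 2·5^2 + 2·5  →[5↦6]→  6^(6 + 1) + 2·6^2 + 2·6 = 280020  −1 ⇒ G_4=280019
G_4=280019  [base 6] 6^(6 + 1) + 2·6^2 + 6 + 5  →[6↦7]→  7^(7 + 1) + 2·7^2 + 7 + 5 = 5764911  −1 ⇒ G_5=5764910
G_5=5764910  [base 7] 7^(7 + 1) + 2·7^2 + 7 + 4  →[7↦8]→  8^(8 + 1) + 2·8^2 + 8 + 4 = 134217868  −1 ⇒ G_6=134217867
G_6=134217867  [base 8] 8^(8 + 1) + 2·8^2 + 8 + 3  →[8↦9]→  9^(9 + 1) + 2·9^2 + 9 + 3 = 3486784575  −1 ⇒ G_7=3486784574

134217867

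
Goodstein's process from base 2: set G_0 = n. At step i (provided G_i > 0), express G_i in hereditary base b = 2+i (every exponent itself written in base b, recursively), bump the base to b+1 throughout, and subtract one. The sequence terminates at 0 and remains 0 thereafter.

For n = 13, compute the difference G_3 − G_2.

i=0: 13 = 2^(2 + 1) + 2^2 + 1 (b=2); 2→3: 3^(3 + 1) + 3^3 + 1 = 109; 109−1 = 108
i=1: 108 = 3^(3 + 1) + 3^3 (b=3); 3→4: 4^(4 + 1) + 4^4 = 1280; 1280−1 = 1279
i=2: 1279 = 4^(4 + 1) + 3·4^3 + 3·4^2 + 3·4 + 3 (b=4); 4→5: 5^(5 + 1) + 3·5^3 + 3·5^2 + 3·5 + 3 = 16093; 16093−1 = 16092

14813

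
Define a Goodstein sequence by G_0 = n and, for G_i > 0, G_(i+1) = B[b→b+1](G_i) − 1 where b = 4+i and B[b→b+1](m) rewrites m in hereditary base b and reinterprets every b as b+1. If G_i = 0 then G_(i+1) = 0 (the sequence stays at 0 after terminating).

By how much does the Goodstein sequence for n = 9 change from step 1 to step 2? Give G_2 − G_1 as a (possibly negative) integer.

1

(0) 9|_4 = 2·4 + 1 ↦ 2·5 + 1|_5 = 11 ⇒ 10
(1) 10|_5 = 2·5 ↦ 2·6|_6 = 12 ⇒ 11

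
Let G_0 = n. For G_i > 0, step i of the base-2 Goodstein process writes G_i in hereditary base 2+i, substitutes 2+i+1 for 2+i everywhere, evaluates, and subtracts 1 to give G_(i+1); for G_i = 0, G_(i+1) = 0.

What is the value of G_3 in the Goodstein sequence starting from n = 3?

2

(0) 3|_2 = 2 + 1 ↦ 3 + 1|_3 = 4 ⇒ 3
(1) 3|_3 = 3 ↦ 4|_4 = 4 ⇒ 3
(2) 3|_4 = 3 ↦ 3|_5 = 3 ⇒ 2
(3) 2|_5 = 2 ↦ 2|_6 = 2 ⇒ 1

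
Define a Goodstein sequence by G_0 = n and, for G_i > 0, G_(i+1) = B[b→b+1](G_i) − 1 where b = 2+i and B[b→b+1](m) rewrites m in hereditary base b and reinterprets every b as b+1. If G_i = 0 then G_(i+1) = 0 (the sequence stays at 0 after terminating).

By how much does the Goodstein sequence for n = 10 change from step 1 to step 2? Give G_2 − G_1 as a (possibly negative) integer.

942

10 —HB2→ 2^(2 + 1) + 2 —bump→ 3^(3 + 1) + 3 = 84 —(−1)→ 83
83 —HB3→ 3^(3 + 1) + 2 —bump→ 4^(4 + 1) + 2 = 1026 —(−1)→ 1025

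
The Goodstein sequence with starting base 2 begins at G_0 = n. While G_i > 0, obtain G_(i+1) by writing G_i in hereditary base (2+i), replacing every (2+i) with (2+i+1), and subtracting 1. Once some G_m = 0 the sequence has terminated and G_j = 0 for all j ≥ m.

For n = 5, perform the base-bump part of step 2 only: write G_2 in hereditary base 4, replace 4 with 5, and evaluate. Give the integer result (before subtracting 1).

G_0 = 5. HB_2(5) = 2^2 + 1. Bump = 28. G_1 = 27.
G_1 = 27. HB_3(27) = 3^3. Bump = 256. G_2 = 255.
G_2 = 255. HB_4(255) = 3·4^3 + 3·4^2 + 3·4 + 3. Bump = 468. G_3 = 467.

468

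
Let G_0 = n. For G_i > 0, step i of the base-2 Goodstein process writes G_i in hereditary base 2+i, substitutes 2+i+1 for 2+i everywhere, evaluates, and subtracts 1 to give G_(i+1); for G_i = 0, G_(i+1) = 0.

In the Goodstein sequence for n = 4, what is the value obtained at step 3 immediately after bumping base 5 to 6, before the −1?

84

step 0: 4 = 2^2; sub 3 for 2: 3^3; = 27; G_1 = 27−1 = 26
step 1: 26 = 2·3^2 + 2·3 + 2; sub 4 for 3: 2·4^2 + 2·4 + 2; = 42; G_2 = 42−1 = 41
step 2: 41 = 2·4^2 + 2·4 + 1; sub 5 for 4: 2·5^2 + 2·5 + 1; = 61; G_3 = 61−1 = 60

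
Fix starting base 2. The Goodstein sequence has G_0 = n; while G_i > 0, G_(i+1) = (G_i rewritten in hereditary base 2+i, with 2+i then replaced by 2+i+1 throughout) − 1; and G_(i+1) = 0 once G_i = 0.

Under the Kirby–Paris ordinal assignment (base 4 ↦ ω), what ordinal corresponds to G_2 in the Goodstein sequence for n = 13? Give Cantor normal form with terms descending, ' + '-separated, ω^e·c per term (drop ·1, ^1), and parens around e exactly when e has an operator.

ω^(ω + 1) + ω^3·3 + ω^2·3 + ω·3 + 3

G_0=13  [base 2] 2^(2 + 1) + 2^2 + 1  →[2↦3]→  3^(3 + 1) + 3^3 + 1 = 109  −1 ⇒ G_1=108
G_1=108  [base 3] 3^(3 + 1) + 3^3  →[3↦4]→  4^(4 + 1) + 4^4 = 1280  −1 ⇒ G_2=1279
G_2=1279  [base 4] 4^(4 + 1) + 3·4^3 + 3·4^2 + 3·4 + 3  →[4↦5]→  5^(5 + 1) + 3·5^3 + 3·5^2 + 3·5 + 3 = 16093  −1 ⇒ G_3=16092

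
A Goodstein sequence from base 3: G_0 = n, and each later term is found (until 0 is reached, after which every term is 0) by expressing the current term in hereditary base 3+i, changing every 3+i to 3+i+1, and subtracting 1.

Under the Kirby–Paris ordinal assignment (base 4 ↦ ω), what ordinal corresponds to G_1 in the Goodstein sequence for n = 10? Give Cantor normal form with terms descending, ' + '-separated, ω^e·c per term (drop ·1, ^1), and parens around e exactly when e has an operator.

(0) 10|_3 = 3^2 + 1 ↦ 4^2 + 1|_4 = 17 ⇒ 16
(1) 16|_4 = 4^2 ↦ 5^2|_5 = 25 ⇒ 24

ω^2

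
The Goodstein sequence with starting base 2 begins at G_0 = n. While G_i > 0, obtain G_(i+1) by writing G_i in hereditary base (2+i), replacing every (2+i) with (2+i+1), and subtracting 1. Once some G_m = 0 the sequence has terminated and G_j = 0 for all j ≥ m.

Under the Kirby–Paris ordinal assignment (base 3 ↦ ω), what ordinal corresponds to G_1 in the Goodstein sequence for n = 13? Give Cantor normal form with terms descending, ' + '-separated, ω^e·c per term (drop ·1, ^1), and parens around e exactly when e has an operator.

G_0 = 13. HB_2(13) = 2^(2 + 1) + 2^2 + 1. Bump = 109. G_1 = 108.
G_1 = 108. HB_3(108) = 3^(3 + 1) + 3^3. Bump = 1280. G_2 = 1279.

ω^(ω + 1) + ω^ω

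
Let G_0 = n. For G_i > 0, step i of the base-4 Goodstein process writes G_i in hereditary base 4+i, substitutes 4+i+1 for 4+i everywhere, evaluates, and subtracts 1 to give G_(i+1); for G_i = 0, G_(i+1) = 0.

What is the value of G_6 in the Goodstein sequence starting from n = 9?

base 4: 9 = 2·4 + 1; at 5: 2·5 + 1 = 11; next = 10
base 5: 10 = 2·5; at 6: 2·6 = 12; next = 11
base 6: 11 = 6 + 5; at 7: 7 + 5 = 12; next = 11
base 7: 11 = 7 + 4; at 8: 8 + 4 = 12; next = 11
base 8: 11 = 8 + 3; at 9: 9 + 3 = 12; next = 11
base 9: 11 = 9 + 2; at 10: 10 + 2 = 12; next = 11

11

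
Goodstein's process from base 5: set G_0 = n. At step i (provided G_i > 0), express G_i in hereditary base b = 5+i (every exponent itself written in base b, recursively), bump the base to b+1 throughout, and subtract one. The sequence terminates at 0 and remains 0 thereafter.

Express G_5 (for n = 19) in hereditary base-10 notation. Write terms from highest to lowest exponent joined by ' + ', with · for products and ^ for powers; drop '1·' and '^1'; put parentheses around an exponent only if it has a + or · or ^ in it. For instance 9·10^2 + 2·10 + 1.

2·10 + 9

19 —HB5→ 3·5 + 4 —bump→ 3·6 + 4 = 22 —(−1)→ 21
21 —HB6→ 3·6 + 3 —bump→ 3·7 + 3 = 24 —(−1)→ 23
23 —HB7→ 3·7 + 2 —bump→ 3·8 + 2 = 26 —(−1)→ 25
25 —HB8→ 3·8 + 1 —bump→ 3·9 + 1 = 28 —(−1)→ 27
27 —HB9→ 3·9 —bump→ 3·10 = 30 —(−1)→ 29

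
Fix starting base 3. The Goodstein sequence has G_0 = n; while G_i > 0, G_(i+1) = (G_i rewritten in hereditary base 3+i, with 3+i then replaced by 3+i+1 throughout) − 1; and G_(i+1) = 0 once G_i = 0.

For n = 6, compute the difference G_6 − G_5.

step 0: 6 = 2·3; sub 4 for 3: 2·4; = 8; G_1 = 8−1 = 7
step 1: 7 = 4 + 3; sub 5 for 4: 5 + 3; = 8; G_2 = 8−1 = 7
step 2: 7 = 5 + 2; sub 6 for 5: 6 + 2; = 8; G_3 = 8−1 = 7
step 3: 7 = 6 + 1; sub 7 for 6: 7 + 1; = 8; G_4 = 8−1 = 7
step 4: 7 = 7; sub 8 for 7: 8; = 8; G_5 = 8−1 = 7
step 5: 7 = 7; sub 9 for 8: 7; = 7; G_6 = 7−1 = 6

-1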